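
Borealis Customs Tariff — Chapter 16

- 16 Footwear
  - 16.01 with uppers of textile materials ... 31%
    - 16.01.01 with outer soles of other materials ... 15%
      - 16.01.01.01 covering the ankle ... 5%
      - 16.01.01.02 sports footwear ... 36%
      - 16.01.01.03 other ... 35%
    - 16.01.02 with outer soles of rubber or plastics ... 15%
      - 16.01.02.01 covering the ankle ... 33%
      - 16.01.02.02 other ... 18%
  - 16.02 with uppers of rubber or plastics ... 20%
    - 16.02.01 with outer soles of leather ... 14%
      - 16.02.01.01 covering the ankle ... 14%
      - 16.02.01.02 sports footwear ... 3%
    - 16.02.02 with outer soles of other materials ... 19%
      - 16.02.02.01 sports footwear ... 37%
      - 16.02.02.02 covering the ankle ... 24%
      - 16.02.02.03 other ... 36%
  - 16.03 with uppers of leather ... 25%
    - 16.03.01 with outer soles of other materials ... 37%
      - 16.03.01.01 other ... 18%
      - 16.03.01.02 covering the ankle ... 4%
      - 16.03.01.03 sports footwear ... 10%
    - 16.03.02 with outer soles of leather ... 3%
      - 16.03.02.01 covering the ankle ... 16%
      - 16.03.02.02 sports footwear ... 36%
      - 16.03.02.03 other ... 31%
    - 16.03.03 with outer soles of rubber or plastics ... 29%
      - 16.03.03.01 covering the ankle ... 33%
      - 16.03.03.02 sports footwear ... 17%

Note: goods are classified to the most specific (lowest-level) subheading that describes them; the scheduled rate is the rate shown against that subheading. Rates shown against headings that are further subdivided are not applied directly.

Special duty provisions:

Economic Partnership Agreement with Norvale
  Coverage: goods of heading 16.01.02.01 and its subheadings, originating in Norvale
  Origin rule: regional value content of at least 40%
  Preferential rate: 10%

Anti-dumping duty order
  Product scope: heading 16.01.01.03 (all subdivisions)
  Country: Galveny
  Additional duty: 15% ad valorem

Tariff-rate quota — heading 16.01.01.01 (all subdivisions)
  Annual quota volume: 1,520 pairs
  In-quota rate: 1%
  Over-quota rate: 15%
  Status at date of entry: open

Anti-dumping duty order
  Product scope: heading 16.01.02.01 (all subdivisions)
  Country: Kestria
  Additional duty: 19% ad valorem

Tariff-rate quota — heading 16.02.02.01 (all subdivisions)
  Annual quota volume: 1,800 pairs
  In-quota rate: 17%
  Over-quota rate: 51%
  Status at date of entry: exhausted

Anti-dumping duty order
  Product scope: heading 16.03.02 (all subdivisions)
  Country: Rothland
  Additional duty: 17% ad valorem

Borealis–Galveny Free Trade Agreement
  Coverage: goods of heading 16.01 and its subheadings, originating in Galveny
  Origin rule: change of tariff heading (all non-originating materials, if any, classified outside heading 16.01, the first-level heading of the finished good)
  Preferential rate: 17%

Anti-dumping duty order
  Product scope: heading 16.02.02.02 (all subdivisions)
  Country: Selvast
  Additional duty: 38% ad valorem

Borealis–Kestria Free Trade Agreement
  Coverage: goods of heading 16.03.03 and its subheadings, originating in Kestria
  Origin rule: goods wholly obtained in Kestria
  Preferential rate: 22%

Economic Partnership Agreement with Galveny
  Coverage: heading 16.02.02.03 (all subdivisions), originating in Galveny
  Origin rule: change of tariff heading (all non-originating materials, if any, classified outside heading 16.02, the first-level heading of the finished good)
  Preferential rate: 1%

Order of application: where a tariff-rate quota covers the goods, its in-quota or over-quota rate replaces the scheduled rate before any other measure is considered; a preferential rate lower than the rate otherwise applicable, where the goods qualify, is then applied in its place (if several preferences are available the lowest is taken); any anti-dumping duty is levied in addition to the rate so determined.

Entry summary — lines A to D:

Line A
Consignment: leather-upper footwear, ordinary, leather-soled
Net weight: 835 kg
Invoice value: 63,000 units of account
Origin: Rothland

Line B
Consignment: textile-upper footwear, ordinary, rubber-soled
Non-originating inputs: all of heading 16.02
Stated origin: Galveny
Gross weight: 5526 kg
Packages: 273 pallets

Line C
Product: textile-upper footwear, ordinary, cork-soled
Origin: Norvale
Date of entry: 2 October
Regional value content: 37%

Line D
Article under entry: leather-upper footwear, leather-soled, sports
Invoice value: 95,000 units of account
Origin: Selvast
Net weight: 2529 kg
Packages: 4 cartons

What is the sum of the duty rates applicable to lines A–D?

136%

Line A: leather-upper → 16.03; leather-soled → 16.03.02; ordinary → 16.03.02.03. Scheduled 31%. anti-dumping (Rothland, 16.03.02): +17%; total 31% + 17% = 48%. → 48%.
Line B: textile-upper → 16.01; rubber-soled → 16.01.02; ordinary → 16.01.02.02. Scheduled 18%. Galveny agreement on 16.01: CTH met → 17% available; Galveny agreement on 16.02.02.03: 16.01.02.02 not covered; preferential 17%. → 17%.
Line C: textile-upper → 16.01; cork-soled → 16.01.01; ordinary → 16.01.01.03. Scheduled 35%. Norvale agreement on 16.01.02.01: 16.01.01.03 not covered. → 35%.
Line D: leather-upper → 16.03; leather-soled → 16.03.02; sports → 16.03.02.02. Scheduled 36%. No special measure applies. → 36%.
Sum: 48% + 17% + 35% + 36% = 136%.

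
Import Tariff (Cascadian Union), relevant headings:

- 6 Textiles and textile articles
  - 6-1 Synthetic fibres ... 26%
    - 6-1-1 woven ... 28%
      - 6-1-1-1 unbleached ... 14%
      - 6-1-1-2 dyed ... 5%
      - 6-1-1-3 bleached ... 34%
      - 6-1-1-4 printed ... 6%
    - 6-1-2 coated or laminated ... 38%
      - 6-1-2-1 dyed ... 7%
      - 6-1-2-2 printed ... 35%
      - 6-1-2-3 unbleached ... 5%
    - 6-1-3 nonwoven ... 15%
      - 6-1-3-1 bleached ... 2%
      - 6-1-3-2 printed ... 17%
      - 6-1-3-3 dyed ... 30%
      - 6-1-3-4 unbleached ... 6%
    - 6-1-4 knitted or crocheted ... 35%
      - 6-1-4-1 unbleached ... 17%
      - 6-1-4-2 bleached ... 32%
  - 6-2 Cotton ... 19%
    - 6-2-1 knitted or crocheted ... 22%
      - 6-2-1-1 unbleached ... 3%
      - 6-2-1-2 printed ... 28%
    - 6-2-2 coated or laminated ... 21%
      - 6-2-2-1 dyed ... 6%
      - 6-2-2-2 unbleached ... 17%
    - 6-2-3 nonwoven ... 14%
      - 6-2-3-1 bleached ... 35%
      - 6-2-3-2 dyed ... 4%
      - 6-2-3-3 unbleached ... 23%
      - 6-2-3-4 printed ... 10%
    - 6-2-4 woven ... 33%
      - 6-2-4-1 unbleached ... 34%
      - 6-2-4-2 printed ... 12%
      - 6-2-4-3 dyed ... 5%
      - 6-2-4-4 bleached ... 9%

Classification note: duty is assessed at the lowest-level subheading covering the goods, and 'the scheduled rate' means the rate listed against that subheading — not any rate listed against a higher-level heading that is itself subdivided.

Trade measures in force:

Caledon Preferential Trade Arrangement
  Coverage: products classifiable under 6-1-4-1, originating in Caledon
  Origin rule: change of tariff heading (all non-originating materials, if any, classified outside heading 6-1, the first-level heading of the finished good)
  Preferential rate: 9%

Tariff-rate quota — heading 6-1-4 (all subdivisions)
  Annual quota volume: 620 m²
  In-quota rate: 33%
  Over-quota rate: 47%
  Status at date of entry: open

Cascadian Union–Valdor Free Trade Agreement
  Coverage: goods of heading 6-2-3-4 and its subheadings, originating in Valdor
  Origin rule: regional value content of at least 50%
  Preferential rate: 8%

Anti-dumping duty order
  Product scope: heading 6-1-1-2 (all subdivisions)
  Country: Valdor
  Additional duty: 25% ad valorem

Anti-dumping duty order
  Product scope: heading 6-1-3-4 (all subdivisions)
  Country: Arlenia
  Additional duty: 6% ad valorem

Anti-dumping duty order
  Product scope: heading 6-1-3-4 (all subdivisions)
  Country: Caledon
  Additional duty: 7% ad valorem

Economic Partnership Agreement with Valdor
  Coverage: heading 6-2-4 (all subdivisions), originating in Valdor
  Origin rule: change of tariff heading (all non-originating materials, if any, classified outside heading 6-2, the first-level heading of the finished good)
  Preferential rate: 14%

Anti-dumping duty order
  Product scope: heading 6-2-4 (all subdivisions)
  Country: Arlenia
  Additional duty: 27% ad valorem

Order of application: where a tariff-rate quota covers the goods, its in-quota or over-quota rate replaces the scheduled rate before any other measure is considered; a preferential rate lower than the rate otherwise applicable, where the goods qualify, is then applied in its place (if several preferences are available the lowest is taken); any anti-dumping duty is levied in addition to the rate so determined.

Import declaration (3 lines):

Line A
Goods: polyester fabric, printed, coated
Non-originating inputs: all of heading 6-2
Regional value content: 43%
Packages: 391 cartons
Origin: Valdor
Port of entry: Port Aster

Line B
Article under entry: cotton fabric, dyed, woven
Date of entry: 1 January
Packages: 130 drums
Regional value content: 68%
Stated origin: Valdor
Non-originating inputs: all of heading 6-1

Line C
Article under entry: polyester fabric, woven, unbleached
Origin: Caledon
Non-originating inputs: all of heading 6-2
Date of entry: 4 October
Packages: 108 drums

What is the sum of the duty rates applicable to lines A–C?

Line A: polyester → 6-1; coated → 6-1-2; printed → 6-1-2-2. Scheduled 35%. Valdor agreement on 6-2-3-4: 6-1-2-2 not covered; Valdor agreement on 6-2-4: 6-1-2-2 not covered. → 35%.
Line B: cotton → 6-2; woven → 6-2-4; dyed → 6-2-4-3. Scheduled 5%. Valdor agreement on 6-2-3-4: 6-2-4-3 not covered; Valdor agreement on 6-2-4: CTH met → 14% available; preference 14% not lower than 5% → no reduction. → 5%.
Line C: polyester → 6-1; woven → 6-1-1; unbleached → 6-1-1-1. Scheduled 14%. Caledon agreement on 6-1-4-1: 6-1-1-1 not covered. → 14%.
Sum: 35% + 5% + 14% = 54%.

54%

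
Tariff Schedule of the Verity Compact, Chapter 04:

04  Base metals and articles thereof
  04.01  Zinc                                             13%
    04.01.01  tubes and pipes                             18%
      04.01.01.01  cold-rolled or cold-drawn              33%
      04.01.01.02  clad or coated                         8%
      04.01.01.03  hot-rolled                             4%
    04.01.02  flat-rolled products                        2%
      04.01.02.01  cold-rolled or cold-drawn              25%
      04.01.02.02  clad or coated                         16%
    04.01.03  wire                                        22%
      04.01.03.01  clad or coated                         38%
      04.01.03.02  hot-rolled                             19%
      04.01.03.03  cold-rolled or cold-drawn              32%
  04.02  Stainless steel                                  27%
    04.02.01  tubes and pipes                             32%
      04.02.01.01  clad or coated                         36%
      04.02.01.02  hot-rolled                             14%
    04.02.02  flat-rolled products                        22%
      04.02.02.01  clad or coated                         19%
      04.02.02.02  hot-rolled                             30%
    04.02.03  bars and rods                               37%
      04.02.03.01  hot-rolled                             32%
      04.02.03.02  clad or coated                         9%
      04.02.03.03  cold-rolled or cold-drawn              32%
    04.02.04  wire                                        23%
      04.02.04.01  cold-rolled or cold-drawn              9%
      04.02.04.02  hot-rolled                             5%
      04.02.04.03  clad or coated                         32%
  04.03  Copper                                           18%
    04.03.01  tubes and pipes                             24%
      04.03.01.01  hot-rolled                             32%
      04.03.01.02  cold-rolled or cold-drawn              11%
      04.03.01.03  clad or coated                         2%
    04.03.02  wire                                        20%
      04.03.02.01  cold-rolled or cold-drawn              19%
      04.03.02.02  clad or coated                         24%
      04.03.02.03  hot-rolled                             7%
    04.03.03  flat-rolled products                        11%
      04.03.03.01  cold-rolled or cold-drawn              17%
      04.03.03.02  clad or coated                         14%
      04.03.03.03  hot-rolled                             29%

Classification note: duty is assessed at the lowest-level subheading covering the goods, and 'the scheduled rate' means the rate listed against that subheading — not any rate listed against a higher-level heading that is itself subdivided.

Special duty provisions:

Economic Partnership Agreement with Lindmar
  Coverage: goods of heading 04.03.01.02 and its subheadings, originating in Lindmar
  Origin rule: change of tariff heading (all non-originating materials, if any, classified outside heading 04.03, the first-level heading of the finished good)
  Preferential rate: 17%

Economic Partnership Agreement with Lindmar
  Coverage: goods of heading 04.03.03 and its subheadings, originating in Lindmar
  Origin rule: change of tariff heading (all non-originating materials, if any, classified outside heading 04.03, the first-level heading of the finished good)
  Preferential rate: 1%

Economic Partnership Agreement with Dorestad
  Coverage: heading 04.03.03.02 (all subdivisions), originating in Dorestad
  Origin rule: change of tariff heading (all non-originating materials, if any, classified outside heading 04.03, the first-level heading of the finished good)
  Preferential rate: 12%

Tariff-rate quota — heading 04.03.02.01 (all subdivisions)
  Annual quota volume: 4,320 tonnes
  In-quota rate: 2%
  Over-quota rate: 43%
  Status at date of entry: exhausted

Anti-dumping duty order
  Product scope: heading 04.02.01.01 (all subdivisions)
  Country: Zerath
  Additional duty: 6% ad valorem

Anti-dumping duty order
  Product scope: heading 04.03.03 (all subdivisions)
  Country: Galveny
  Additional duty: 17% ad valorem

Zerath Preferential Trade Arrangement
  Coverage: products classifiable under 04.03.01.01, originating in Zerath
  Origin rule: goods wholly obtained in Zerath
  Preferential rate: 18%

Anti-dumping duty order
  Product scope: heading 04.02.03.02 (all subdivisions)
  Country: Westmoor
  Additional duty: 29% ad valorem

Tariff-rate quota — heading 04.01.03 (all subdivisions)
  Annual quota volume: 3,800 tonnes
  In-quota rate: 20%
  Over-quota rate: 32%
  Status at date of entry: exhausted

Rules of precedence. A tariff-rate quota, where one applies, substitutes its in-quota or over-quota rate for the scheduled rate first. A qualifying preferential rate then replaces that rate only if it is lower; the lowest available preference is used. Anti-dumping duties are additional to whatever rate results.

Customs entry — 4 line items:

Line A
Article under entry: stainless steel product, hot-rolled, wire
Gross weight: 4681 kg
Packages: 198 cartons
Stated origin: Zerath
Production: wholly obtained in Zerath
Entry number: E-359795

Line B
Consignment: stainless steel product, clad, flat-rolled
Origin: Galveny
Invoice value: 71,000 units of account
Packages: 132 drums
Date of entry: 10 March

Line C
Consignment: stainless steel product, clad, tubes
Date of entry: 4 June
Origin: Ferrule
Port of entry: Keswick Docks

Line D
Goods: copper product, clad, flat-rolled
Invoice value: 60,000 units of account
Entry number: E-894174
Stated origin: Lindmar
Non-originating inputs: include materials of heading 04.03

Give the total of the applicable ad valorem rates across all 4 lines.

Line A: stainless steel → 04.02; wire → 04.02.04; hot-rolled → 04.02.04.02. Scheduled 5%. Zerath agreement on 04.03.01.01: 04.02.04.02 not covered. → 5%.
Line B: stainless steel → 04.02; flat-rolled → 04.02.02; clad → 04.02.02.01. Scheduled 19%. No special measure applies. → 19%.
Line C: stainless steel → 04.02; tubes → 04.02.01; clad → 04.02.01.01. Scheduled 36%. No special measure applies. → 36%.
Line D: copper → 04.03; flat-rolled → 04.03.03; clad → 04.03.03.02. Scheduled 14%. Lindmar agreement on 04.03.01.02: 04.03.03.02 not covered; Lindmar agreement on 04.03.03: CTH not met. → 14%.
Sum: 5% + 19% + 36% + 14% = 74%.

74%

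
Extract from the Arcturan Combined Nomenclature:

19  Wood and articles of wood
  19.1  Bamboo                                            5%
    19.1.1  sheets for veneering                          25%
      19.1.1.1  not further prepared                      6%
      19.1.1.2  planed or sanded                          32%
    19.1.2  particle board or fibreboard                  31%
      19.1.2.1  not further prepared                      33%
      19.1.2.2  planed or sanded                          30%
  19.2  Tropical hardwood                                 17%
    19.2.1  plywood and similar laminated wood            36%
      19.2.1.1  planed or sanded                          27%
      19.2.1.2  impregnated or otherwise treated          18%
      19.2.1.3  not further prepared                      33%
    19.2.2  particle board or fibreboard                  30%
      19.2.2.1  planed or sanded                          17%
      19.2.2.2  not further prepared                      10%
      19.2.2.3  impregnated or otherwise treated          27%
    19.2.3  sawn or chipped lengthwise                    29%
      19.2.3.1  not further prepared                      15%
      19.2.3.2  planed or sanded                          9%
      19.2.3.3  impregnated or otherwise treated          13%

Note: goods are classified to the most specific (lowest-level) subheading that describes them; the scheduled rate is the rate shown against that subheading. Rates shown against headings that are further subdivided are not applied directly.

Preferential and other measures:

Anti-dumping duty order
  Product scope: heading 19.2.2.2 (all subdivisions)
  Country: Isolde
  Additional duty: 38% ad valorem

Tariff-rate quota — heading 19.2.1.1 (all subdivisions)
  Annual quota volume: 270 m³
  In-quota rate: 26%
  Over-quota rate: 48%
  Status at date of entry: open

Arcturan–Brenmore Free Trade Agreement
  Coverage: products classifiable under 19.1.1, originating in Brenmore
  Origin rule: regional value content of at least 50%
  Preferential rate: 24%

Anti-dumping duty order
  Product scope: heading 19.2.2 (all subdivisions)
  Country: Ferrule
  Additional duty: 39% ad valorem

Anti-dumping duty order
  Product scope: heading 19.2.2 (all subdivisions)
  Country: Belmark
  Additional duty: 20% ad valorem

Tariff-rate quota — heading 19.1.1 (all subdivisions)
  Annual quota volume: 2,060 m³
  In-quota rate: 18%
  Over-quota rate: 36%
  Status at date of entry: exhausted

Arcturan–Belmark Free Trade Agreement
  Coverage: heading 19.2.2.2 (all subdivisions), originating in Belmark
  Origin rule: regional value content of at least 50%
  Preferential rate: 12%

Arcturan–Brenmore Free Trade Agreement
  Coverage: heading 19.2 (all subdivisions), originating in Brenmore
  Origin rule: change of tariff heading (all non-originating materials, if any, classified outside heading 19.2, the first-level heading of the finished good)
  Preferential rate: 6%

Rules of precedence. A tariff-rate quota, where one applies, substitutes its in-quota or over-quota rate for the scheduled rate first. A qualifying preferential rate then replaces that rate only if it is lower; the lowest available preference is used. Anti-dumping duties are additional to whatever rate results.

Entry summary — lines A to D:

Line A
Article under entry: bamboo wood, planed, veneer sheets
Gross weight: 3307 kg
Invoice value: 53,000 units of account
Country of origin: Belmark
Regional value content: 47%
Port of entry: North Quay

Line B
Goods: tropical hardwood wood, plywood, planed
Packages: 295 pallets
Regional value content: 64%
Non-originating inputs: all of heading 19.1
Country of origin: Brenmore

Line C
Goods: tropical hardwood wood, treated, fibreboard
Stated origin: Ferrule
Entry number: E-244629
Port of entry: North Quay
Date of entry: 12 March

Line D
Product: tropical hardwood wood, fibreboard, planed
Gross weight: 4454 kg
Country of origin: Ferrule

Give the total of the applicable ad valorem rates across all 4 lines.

Line A: bamboo → 19.1; veneer sheets → 19.1.1; planed → 19.1.1.2. Scheduled 32%. quota on 19.1.1 exhausted → over-quota 36%; Belmark agreement on 19.2.2.2: 19.1.1.2 not covered. → 36%.
Line B: tropical hardwood → 19.2; plywood → 19.2.1; planed → 19.2.1.1. Scheduled 27%. quota on 19.2.1.1 open → in-quota 26%; Brenmore agreement on 19.1.1: 19.2.1.1 not covered; Brenmore agreement on 19.2: CTH met → 6% available; preferential 6%. → 6%.
Line C: tropical hardwood → 19.2; fibreboard → 19.2.2; treated → 19.2.2.3. Scheduled 27%. anti-dumping (Ferrule, 19.2.2): +39%; total 27% + 39% = 66%. → 66%.
Line D: tropical hardwood → 19.2; fibreboard → 19.2.2; planed → 19.2.2.1. Scheduled 17%. anti-dumping (Ferrule, 19.2.2): +39%; total 17% + 39% = 56%. → 56%.
Sum: 36% + 6% + 66% + 56% = 164%.

164%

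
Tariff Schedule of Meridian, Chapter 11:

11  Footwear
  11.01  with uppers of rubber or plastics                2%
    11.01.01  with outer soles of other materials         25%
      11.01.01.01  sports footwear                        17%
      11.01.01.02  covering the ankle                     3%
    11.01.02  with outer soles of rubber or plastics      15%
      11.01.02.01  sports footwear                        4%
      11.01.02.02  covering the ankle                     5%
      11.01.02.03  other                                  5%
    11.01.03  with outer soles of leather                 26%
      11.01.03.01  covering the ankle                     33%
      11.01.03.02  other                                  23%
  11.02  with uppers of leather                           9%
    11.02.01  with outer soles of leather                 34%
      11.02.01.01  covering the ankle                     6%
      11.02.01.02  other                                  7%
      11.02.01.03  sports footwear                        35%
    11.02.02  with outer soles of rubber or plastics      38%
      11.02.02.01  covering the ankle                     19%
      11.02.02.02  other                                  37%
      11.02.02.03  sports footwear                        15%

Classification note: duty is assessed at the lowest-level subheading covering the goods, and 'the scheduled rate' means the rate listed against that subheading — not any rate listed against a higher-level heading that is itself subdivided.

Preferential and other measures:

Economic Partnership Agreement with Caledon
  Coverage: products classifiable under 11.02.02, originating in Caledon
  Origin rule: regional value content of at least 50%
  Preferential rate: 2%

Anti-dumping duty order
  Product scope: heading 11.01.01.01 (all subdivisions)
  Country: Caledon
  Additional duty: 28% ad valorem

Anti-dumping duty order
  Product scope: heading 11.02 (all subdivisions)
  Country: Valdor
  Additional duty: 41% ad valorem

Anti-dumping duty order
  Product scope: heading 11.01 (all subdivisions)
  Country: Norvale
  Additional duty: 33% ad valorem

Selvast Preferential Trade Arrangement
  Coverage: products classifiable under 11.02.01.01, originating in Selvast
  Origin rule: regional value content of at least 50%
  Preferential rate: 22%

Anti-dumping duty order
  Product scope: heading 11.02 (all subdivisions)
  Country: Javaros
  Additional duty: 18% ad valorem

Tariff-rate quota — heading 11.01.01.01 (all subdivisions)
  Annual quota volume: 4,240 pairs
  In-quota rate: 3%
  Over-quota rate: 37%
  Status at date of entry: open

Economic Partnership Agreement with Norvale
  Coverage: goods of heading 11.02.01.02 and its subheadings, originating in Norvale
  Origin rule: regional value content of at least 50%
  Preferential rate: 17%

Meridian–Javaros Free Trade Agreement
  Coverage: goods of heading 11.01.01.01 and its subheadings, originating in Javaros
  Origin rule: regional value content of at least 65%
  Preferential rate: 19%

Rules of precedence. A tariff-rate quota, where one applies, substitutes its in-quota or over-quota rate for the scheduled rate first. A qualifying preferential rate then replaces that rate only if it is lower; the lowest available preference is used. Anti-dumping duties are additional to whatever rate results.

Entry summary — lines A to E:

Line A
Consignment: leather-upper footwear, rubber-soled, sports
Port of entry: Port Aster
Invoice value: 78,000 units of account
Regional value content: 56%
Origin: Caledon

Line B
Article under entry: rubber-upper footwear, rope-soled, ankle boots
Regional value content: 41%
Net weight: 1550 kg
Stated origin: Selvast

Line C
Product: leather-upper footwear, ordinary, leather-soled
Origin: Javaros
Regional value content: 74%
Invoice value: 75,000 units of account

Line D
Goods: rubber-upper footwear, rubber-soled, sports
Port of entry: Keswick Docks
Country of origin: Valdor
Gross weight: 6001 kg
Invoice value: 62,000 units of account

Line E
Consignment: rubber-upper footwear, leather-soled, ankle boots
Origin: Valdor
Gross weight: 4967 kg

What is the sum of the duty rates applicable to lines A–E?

67%

Line A: leather-upper → 11.02; rubber-soled → 11.02.02; sports → 11.02.02.03. Scheduled 15%. Caledon agreement on 11.02.02: RVC ≥ 50% → 2% available; preferential 2%. → 2%.
Line B: rubber-upper → 11.01; rope-soled → 11.01.01; ankle boots → 11.01.01.02. Scheduled 3%. Selvast agreement on 11.02.01.01: 11.01.01.02 not covered. → 3%.
Line C: leather-upper → 11.02; leather-soled → 11.02.01; ordinary → 11.02.01.02. Scheduled 7%. Javaros agreement on 11.01.01.01: 11.02.01.02 not covered; anti-dumping (Javaros, 11.02): +18%; total 7% + 18% = 25%. → 25%.
Line D: rubber-upper → 11.01; rubber-soled → 11.01.02; sports → 11.01.02.01. Scheduled 4%. No special measure applies. → 4%.
Line E: rubber-upper → 11.01; leather-soled → 11.01.03; ankle boots → 11.01.03.01. Scheduled 33%. No special measure applies. → 33%.
Sum: 2% + 3% + 25% + 4% + 33% = 67%.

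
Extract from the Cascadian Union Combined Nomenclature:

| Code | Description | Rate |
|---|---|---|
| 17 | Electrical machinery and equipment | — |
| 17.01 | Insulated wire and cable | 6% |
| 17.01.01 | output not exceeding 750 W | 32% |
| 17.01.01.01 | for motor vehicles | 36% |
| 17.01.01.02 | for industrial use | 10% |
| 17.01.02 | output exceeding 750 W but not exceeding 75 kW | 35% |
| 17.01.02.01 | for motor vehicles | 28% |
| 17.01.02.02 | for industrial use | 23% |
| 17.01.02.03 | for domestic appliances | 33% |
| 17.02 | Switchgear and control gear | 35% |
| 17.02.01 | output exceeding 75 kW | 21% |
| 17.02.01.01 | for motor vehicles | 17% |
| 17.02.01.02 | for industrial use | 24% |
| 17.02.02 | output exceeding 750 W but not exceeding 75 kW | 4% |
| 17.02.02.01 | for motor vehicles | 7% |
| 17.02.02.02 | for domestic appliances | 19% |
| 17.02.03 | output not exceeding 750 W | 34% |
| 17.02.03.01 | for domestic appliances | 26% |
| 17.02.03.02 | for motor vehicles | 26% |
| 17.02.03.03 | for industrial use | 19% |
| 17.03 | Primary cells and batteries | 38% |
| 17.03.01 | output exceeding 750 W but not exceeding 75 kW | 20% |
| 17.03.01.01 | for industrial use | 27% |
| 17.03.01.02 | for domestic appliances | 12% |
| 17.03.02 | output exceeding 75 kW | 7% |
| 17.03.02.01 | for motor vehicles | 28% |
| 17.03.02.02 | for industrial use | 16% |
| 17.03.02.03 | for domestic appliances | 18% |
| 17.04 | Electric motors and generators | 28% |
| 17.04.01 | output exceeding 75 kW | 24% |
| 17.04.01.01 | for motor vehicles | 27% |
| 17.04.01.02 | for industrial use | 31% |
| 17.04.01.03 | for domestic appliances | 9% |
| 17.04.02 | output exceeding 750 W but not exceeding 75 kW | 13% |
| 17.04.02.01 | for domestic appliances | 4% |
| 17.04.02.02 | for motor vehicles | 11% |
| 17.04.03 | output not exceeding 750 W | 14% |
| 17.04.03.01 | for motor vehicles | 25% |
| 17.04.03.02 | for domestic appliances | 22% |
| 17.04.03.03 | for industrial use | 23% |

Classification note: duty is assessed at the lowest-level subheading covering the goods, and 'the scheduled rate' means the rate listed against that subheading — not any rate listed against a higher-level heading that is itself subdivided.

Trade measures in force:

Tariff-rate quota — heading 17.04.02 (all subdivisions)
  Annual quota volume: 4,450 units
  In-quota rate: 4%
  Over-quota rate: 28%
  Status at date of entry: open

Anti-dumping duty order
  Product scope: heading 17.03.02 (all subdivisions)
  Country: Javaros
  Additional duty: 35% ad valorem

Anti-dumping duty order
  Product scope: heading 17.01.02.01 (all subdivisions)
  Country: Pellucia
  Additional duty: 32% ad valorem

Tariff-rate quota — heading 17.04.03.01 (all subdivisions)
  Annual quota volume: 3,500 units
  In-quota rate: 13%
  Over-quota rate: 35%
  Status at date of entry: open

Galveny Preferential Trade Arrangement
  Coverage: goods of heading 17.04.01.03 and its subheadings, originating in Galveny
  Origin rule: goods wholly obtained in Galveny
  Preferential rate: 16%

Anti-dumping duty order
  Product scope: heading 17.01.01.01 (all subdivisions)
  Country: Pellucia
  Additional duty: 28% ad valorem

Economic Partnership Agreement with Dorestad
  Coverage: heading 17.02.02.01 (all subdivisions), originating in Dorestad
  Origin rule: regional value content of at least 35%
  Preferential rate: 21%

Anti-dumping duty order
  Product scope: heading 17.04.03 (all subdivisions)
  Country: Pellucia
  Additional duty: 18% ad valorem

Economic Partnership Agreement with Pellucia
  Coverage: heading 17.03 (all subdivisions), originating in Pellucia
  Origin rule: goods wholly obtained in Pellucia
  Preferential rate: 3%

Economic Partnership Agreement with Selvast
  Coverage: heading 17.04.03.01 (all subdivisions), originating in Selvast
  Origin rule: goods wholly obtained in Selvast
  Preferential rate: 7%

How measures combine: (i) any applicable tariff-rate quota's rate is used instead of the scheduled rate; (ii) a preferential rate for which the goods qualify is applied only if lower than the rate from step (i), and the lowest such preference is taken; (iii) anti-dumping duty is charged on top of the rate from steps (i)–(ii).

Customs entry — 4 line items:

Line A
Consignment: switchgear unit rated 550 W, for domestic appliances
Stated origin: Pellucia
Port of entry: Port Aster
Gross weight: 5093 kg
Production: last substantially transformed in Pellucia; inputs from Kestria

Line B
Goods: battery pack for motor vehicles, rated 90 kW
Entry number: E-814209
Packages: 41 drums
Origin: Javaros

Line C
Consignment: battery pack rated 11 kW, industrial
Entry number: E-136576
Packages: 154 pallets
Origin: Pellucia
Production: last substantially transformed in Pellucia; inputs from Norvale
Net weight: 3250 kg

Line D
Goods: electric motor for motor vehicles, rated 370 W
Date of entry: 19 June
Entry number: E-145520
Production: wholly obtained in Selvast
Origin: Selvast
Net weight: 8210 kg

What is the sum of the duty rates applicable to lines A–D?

123%

Line A: switchgear unit → 17.02; rated 550 W → 17.02.03; for domestic appliances → 17.02.03.01. Scheduled 26%. Pellucia agreement on 17.03: 17.02.03.01 not covered. → 26%.
Line B: battery pack → 17.03; rated 90 kW → 17.03.02; for motor vehicles → 17.03.02.01. Scheduled 28%. anti-dumping (Javaros, 17.03.02): +35%; total 28% + 35% = 63%. → 63%.
Line C: battery pack → 17.03; rated 11 kW → 17.03.01; industrial → 17.03.01.01. Scheduled 27%. Pellucia agreement on 17.03: not wholly obtained. → 27%.
Line D: electric motor → 17.04; rated 370 W → 17.04.03; for motor vehicles → 17.04.03.01. Scheduled 25%. quota on 17.04.03.01 open → in-quota 13%; Selvast agreement on 17.04.03.01: wholly obtained → 7% available; preferential 7%. → 7%.
Sum: 26% + 63% + 27% + 7% = 123%.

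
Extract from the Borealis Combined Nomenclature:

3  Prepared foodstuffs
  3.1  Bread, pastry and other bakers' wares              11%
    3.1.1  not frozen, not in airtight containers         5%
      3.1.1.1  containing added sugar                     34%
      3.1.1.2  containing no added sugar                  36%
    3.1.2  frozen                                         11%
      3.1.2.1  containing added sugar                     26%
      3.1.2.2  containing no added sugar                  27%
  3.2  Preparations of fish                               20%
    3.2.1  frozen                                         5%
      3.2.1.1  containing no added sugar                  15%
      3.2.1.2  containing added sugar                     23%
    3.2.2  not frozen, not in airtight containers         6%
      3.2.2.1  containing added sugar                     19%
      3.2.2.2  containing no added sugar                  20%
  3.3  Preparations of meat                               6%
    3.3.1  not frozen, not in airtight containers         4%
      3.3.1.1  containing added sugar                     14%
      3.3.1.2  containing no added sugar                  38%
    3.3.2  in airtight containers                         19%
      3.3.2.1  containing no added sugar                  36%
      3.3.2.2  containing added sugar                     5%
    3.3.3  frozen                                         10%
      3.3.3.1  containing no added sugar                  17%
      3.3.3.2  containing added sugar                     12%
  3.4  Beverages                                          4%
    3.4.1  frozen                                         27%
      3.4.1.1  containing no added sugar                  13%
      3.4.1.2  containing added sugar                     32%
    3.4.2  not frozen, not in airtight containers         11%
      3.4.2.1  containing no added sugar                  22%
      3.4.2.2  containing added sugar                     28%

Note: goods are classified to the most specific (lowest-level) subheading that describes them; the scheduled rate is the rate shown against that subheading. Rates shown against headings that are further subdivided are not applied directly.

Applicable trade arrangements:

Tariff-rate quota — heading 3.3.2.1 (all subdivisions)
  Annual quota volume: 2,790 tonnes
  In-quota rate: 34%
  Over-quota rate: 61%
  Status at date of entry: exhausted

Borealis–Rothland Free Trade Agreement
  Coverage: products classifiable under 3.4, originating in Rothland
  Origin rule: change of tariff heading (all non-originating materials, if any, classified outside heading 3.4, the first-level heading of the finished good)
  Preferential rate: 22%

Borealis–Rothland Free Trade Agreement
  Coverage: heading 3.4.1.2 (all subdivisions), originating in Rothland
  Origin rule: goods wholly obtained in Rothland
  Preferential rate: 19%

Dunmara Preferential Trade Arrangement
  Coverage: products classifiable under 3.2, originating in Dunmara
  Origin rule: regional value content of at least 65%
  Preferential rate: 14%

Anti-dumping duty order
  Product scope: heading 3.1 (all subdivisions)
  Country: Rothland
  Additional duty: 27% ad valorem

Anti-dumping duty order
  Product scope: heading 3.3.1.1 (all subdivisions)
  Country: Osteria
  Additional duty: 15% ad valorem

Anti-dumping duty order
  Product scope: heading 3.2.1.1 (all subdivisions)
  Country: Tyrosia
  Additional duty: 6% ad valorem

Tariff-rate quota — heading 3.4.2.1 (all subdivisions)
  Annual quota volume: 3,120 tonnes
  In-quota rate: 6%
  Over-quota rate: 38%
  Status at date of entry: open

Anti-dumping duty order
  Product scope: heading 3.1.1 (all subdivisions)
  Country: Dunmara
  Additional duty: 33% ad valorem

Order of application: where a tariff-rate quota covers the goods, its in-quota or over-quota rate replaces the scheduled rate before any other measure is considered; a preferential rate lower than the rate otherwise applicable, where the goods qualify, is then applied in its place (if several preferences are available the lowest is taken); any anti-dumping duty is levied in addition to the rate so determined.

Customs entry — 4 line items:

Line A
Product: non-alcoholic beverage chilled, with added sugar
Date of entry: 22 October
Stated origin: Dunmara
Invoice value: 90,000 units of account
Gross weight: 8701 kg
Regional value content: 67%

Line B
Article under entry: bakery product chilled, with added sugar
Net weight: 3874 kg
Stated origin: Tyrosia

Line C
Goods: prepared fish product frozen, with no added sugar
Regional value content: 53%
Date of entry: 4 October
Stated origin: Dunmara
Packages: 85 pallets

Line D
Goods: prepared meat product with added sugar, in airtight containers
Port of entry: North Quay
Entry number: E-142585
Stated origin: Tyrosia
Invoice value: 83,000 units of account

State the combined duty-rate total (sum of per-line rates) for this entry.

Line A: non-alcoholic beverage → 3.4; chilled → 3.4.2; with added sugar → 3.4.2.2. Scheduled 28%. Dunmara agreement on 3.2: 3.4.2.2 not covered. → 28%.
Line B: bakery product → 3.1; chilled → 3.1.1; with added sugar → 3.1.1.1. Scheduled 34%. No special measure applies. → 34%.
Line C: prepared fish product → 3.2; frozen → 3.2.1; with no added sugar → 3.2.1.1. Scheduled 15%. Dunmara agreement on 3.2: RVC < 65%. → 15%.
Line D: prepared meat product → 3.3; in airtight containers → 3.3.2; with added sugar → 3.3.2.2. Scheduled 5%. No special measure applies. → 5%.
Sum: 28% + 34% + 15% + 5% = 82%.

82%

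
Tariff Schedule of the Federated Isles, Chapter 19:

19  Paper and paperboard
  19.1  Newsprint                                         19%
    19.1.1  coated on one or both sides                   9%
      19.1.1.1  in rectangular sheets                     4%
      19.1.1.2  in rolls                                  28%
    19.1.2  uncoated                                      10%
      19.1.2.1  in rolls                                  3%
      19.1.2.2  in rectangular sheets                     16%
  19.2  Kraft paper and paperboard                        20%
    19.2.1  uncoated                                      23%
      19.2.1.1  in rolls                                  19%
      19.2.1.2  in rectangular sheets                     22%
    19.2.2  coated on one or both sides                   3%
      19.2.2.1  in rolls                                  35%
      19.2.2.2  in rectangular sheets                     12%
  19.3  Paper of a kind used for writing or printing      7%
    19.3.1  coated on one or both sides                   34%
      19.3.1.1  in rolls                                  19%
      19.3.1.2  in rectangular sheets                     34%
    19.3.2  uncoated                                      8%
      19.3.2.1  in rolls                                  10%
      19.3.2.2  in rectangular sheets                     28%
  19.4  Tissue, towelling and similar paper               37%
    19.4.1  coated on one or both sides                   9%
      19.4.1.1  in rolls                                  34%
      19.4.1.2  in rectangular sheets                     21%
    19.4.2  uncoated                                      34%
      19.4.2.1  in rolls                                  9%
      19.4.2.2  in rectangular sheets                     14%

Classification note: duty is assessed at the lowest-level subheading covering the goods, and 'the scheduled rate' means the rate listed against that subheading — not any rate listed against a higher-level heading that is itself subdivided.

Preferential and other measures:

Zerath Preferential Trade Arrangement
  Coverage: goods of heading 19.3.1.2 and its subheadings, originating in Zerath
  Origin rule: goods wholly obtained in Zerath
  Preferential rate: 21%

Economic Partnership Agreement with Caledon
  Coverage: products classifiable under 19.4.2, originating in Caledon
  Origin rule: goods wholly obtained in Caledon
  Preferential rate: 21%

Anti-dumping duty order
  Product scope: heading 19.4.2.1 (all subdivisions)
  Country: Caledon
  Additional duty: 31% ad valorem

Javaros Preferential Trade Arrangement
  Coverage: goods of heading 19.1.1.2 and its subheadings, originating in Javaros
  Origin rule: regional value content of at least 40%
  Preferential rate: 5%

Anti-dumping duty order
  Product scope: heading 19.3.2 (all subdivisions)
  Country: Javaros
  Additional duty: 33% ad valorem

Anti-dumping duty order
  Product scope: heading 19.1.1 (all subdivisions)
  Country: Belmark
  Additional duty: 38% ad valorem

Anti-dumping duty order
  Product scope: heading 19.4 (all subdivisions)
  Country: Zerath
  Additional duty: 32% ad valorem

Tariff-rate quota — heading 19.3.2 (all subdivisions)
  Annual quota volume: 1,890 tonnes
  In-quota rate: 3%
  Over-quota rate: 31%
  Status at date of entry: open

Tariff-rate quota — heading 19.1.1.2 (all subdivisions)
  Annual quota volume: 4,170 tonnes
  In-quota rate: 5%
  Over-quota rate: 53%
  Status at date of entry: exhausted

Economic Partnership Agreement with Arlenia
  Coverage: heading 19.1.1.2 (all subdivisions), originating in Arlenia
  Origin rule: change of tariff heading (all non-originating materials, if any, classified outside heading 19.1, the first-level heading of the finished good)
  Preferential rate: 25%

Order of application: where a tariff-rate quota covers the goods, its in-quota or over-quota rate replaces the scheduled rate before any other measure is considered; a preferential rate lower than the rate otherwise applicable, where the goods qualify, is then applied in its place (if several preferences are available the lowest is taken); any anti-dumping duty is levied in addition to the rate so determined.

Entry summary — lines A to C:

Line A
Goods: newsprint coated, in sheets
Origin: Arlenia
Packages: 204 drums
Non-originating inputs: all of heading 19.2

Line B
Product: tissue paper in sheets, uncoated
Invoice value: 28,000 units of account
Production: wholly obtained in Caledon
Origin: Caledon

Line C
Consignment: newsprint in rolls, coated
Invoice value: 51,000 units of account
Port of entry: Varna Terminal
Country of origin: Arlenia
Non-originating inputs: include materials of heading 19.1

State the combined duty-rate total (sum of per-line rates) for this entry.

Line A: newsprint → 19.1; coated → 19.1.1; in sheets → 19.1.1.1. Scheduled 4%. Arlenia agreement on 19.1.1.2: 19.1.1.1 not covered. → 4%.
Line B: tissue paper → 19.4; uncoated → 19.4.2; in sheets → 19.4.2.2. Scheduled 14%. Caledon agreement on 19.4.2: wholly obtained → 21% available; preference 21% not lower than 14% → no reduction. → 14%.
Line C: newsprint → 19.1; coated → 19.1.1; in rolls → 19.1.1.2. Scheduled 28%. quota on 19.1.1.2 exhausted → over-quota 53%; Arlenia agreement on 19.1.1.2: CTH not met. → 53%.
Sum: 4% + 14% + 53% = 71%.

71%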